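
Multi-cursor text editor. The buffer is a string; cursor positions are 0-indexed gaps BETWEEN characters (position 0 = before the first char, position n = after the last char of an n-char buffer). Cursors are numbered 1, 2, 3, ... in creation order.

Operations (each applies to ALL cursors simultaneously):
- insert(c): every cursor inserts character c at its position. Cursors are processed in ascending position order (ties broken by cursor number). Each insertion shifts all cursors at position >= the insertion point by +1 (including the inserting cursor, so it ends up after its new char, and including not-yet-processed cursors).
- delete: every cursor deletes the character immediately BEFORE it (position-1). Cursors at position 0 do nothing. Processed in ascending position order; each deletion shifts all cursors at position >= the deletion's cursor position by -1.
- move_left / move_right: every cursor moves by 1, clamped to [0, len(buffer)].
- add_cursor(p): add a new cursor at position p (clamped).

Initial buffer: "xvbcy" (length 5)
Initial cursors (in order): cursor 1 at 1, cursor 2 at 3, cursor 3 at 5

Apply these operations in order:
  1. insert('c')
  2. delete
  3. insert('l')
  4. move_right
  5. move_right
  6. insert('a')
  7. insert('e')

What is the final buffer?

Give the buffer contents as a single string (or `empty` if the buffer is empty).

Answer: xlvbaelcyaelae

Derivation:
After op 1 (insert('c')): buffer="xcvbccyc" (len 8), cursors c1@2 c2@5 c3@8, authorship .1..2..3
After op 2 (delete): buffer="xvbcy" (len 5), cursors c1@1 c2@3 c3@5, authorship .....
After op 3 (insert('l')): buffer="xlvblcyl" (len 8), cursors c1@2 c2@5 c3@8, authorship .1..2..3
After op 4 (move_right): buffer="xlvblcyl" (len 8), cursors c1@3 c2@6 c3@8, authorship .1..2..3
After op 5 (move_right): buffer="xlvblcyl" (len 8), cursors c1@4 c2@7 c3@8, authorship .1..2..3
After op 6 (insert('a')): buffer="xlvbalcyala" (len 11), cursors c1@5 c2@9 c3@11, authorship .1..12..233
After op 7 (insert('e')): buffer="xlvbaelcyaelae" (len 14), cursors c1@6 c2@11 c3@14, authorship .1..112..22333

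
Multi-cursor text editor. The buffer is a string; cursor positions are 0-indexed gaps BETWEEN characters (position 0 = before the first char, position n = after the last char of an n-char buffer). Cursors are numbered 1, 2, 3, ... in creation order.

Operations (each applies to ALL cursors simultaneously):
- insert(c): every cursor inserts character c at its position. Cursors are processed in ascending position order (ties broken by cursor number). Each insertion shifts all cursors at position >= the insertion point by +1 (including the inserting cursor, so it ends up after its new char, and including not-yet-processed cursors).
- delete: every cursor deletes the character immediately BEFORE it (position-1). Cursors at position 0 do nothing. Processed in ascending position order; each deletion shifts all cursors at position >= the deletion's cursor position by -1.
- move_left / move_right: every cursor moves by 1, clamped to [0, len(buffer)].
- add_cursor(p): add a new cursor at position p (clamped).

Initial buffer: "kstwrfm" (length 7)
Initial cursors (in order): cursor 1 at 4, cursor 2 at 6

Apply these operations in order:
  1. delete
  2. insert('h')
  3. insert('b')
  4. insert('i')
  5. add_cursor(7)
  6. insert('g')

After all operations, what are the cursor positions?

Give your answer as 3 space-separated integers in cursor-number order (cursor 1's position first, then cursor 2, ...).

After op 1 (delete): buffer="kstrm" (len 5), cursors c1@3 c2@4, authorship .....
After op 2 (insert('h')): buffer="ksthrhm" (len 7), cursors c1@4 c2@6, authorship ...1.2.
After op 3 (insert('b')): buffer="ksthbrhbm" (len 9), cursors c1@5 c2@8, authorship ...11.22.
After op 4 (insert('i')): buffer="ksthbirhbim" (len 11), cursors c1@6 c2@10, authorship ...111.222.
After op 5 (add_cursor(7)): buffer="ksthbirhbim" (len 11), cursors c1@6 c3@7 c2@10, authorship ...111.222.
After op 6 (insert('g')): buffer="ksthbigrghbigm" (len 14), cursors c1@7 c3@9 c2@13, authorship ...1111.32222.

Answer: 7 13 9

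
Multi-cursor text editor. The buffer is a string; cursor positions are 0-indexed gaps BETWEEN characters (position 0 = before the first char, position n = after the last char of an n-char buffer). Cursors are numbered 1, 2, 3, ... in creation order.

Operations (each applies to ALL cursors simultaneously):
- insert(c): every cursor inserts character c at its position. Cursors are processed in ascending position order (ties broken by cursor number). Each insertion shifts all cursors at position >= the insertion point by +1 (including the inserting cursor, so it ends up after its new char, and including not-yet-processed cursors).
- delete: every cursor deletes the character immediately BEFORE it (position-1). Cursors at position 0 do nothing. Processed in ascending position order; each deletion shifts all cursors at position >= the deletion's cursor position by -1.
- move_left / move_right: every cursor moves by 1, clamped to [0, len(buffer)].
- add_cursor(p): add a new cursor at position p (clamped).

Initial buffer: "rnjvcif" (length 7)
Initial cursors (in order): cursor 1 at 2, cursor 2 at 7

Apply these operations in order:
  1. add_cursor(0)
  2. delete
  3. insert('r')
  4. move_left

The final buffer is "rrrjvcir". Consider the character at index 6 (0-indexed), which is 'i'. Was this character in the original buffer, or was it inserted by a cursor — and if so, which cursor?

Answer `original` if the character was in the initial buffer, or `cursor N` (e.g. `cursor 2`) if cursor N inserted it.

Answer: original

Derivation:
After op 1 (add_cursor(0)): buffer="rnjvcif" (len 7), cursors c3@0 c1@2 c2@7, authorship .......
After op 2 (delete): buffer="rjvci" (len 5), cursors c3@0 c1@1 c2@5, authorship .....
After op 3 (insert('r')): buffer="rrrjvcir" (len 8), cursors c3@1 c1@3 c2@8, authorship 3.1....2
After op 4 (move_left): buffer="rrrjvcir" (len 8), cursors c3@0 c1@2 c2@7, authorship 3.1....2
Authorship (.=original, N=cursor N): 3 . 1 . . . . 2
Index 6: author = original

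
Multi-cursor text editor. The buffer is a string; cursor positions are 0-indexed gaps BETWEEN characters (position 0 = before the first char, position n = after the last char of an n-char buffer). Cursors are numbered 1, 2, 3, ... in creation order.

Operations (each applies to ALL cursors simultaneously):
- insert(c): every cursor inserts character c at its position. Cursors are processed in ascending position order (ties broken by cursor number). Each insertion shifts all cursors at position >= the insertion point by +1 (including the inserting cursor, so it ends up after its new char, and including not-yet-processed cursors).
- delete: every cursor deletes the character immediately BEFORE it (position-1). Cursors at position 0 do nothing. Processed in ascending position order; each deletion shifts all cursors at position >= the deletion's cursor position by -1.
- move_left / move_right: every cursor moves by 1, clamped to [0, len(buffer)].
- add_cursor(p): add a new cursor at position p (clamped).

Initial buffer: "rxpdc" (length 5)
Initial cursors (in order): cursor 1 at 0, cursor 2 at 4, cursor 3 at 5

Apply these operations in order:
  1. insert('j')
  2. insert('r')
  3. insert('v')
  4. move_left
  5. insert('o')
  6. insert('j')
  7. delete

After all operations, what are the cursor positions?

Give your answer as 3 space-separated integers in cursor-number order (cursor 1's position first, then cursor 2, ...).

Answer: 3 11 16

Derivation:
After op 1 (insert('j')): buffer="jrxpdjcj" (len 8), cursors c1@1 c2@6 c3@8, authorship 1....2.3
After op 2 (insert('r')): buffer="jrrxpdjrcjr" (len 11), cursors c1@2 c2@8 c3@11, authorship 11....22.33
After op 3 (insert('v')): buffer="jrvrxpdjrvcjrv" (len 14), cursors c1@3 c2@10 c3@14, authorship 111....222.333
After op 4 (move_left): buffer="jrvrxpdjrvcjrv" (len 14), cursors c1@2 c2@9 c3@13, authorship 111....222.333
After op 5 (insert('o')): buffer="jrovrxpdjrovcjrov" (len 17), cursors c1@3 c2@11 c3@16, authorship 1111....2222.3333
After op 6 (insert('j')): buffer="jrojvrxpdjrojvcjrojv" (len 20), cursors c1@4 c2@13 c3@19, authorship 11111....22222.33333
After op 7 (delete): buffer="jrovrxpdjrovcjrov" (len 17), cursors c1@3 c2@11 c3@16, authorship 1111....2222.3333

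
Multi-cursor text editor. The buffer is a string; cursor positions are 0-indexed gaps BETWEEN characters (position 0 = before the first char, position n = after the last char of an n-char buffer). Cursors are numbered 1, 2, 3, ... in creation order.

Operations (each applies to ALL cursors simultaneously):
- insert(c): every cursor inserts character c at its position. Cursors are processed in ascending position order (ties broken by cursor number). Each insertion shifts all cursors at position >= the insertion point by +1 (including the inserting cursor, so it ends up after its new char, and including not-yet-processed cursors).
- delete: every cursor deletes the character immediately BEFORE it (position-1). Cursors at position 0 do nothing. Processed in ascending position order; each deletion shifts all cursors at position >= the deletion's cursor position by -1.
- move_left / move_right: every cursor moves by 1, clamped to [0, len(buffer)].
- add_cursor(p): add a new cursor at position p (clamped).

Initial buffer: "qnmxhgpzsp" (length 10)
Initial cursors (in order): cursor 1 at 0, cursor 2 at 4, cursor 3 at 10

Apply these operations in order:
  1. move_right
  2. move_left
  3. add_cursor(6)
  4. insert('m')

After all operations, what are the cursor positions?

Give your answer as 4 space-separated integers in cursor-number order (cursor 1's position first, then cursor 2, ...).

Answer: 1 6 13 9

Derivation:
After op 1 (move_right): buffer="qnmxhgpzsp" (len 10), cursors c1@1 c2@5 c3@10, authorship ..........
After op 2 (move_left): buffer="qnmxhgpzsp" (len 10), cursors c1@0 c2@4 c3@9, authorship ..........
After op 3 (add_cursor(6)): buffer="qnmxhgpzsp" (len 10), cursors c1@0 c2@4 c4@6 c3@9, authorship ..........
After op 4 (insert('m')): buffer="mqnmxmhgmpzsmp" (len 14), cursors c1@1 c2@6 c4@9 c3@13, authorship 1....2..4...3.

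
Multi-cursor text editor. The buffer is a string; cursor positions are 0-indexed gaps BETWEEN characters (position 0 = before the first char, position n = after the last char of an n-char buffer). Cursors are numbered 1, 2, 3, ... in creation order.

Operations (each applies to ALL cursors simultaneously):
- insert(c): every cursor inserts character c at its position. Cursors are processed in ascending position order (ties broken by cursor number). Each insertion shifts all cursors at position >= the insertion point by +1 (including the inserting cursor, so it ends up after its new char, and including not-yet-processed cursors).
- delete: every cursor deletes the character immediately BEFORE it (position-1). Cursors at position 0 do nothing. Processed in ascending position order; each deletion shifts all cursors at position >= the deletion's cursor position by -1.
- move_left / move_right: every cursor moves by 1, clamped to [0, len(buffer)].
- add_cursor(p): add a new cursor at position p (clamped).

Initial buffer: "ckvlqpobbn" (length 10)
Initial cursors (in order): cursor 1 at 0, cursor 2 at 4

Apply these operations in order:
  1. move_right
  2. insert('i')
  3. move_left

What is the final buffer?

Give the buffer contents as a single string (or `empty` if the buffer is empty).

After op 1 (move_right): buffer="ckvlqpobbn" (len 10), cursors c1@1 c2@5, authorship ..........
After op 2 (insert('i')): buffer="cikvlqipobbn" (len 12), cursors c1@2 c2@7, authorship .1....2.....
After op 3 (move_left): buffer="cikvlqipobbn" (len 12), cursors c1@1 c2@6, authorship .1....2.....

Answer: cikvlqipobbn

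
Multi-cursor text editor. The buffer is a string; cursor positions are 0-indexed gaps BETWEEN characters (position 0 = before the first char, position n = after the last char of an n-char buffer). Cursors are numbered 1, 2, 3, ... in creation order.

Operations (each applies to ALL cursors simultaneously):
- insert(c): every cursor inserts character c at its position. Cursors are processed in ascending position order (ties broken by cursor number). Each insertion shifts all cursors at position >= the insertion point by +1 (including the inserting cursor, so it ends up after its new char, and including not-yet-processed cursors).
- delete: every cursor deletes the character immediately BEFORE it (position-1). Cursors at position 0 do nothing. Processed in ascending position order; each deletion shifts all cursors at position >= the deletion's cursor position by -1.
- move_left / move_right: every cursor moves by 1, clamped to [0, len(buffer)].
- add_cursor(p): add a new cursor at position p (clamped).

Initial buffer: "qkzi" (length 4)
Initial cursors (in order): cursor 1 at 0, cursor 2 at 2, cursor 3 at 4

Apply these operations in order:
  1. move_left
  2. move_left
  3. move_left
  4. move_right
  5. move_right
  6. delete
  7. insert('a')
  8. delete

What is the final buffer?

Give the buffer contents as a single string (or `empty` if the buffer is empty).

After op 1 (move_left): buffer="qkzi" (len 4), cursors c1@0 c2@1 c3@3, authorship ....
After op 2 (move_left): buffer="qkzi" (len 4), cursors c1@0 c2@0 c3@2, authorship ....
After op 3 (move_left): buffer="qkzi" (len 4), cursors c1@0 c2@0 c3@1, authorship ....
After op 4 (move_right): buffer="qkzi" (len 4), cursors c1@1 c2@1 c3@2, authorship ....
After op 5 (move_right): buffer="qkzi" (len 4), cursors c1@2 c2@2 c3@3, authorship ....
After op 6 (delete): buffer="i" (len 1), cursors c1@0 c2@0 c3@0, authorship .
After op 7 (insert('a')): buffer="aaai" (len 4), cursors c1@3 c2@3 c3@3, authorship 123.
After op 8 (delete): buffer="i" (len 1), cursors c1@0 c2@0 c3@0, authorship .

Answer: i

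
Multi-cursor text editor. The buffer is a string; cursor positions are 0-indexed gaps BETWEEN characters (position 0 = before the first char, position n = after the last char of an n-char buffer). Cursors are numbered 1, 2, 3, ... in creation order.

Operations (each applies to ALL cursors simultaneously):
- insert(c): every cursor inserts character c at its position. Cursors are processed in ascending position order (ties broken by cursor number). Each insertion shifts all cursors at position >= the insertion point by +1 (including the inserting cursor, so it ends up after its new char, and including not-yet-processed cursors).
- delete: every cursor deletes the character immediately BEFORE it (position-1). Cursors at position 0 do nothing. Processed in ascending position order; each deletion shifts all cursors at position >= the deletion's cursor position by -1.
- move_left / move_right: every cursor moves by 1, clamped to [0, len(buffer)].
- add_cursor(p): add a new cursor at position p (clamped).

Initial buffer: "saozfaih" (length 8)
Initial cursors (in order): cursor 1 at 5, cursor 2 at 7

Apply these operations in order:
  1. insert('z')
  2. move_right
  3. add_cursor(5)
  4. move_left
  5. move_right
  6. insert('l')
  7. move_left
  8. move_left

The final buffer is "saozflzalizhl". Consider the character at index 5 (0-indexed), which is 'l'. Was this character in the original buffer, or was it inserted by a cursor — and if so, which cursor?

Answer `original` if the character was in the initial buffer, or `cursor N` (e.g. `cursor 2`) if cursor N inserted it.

After op 1 (insert('z')): buffer="saozfzaizh" (len 10), cursors c1@6 c2@9, authorship .....1..2.
After op 2 (move_right): buffer="saozfzaizh" (len 10), cursors c1@7 c2@10, authorship .....1..2.
After op 3 (add_cursor(5)): buffer="saozfzaizh" (len 10), cursors c3@5 c1@7 c2@10, authorship .....1..2.
After op 4 (move_left): buffer="saozfzaizh" (len 10), cursors c3@4 c1@6 c2@9, authorship .....1..2.
After op 5 (move_right): buffer="saozfzaizh" (len 10), cursors c3@5 c1@7 c2@10, authorship .....1..2.
After op 6 (insert('l')): buffer="saozflzalizhl" (len 13), cursors c3@6 c1@9 c2@13, authorship .....31.1.2.2
After op 7 (move_left): buffer="saozflzalizhl" (len 13), cursors c3@5 c1@8 c2@12, authorship .....31.1.2.2
After op 8 (move_left): buffer="saozflzalizhl" (len 13), cursors c3@4 c1@7 c2@11, authorship .....31.1.2.2
Authorship (.=original, N=cursor N): . . . . . 3 1 . 1 . 2 . 2
Index 5: author = 3

Answer: cursor 3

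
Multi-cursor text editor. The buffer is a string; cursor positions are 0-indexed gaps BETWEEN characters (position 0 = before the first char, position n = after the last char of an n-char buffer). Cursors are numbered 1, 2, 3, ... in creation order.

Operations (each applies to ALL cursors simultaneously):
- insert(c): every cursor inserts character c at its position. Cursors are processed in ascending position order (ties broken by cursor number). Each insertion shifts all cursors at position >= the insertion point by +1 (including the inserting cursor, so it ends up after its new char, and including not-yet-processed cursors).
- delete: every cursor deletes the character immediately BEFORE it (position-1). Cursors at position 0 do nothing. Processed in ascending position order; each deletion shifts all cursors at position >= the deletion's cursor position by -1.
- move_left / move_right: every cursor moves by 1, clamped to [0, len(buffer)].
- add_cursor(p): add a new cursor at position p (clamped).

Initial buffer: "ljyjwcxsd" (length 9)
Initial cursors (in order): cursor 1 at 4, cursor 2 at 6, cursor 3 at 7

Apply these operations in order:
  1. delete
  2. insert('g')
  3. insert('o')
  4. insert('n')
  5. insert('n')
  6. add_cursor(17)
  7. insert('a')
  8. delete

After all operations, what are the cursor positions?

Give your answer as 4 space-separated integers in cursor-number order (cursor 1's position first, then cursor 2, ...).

After op 1 (delete): buffer="ljywsd" (len 6), cursors c1@3 c2@4 c3@4, authorship ......
After op 2 (insert('g')): buffer="ljygwggsd" (len 9), cursors c1@4 c2@7 c3@7, authorship ...1.23..
After op 3 (insert('o')): buffer="ljygowggoosd" (len 12), cursors c1@5 c2@10 c3@10, authorship ...11.2323..
After op 4 (insert('n')): buffer="ljygonwggoonnsd" (len 15), cursors c1@6 c2@13 c3@13, authorship ...111.232323..
After op 5 (insert('n')): buffer="ljygonnwggoonnnnsd" (len 18), cursors c1@7 c2@16 c3@16, authorship ...1111.23232323..
After op 6 (add_cursor(17)): buffer="ljygonnwggoonnnnsd" (len 18), cursors c1@7 c2@16 c3@16 c4@17, authorship ...1111.23232323..
After op 7 (insert('a')): buffer="ljygonnawggoonnnnaasad" (len 22), cursors c1@8 c2@19 c3@19 c4@21, authorship ...11111.2323232323.4.
After op 8 (delete): buffer="ljygonnwggoonnnnsd" (len 18), cursors c1@7 c2@16 c3@16 c4@17, authorship ...1111.23232323..

Answer: 7 16 16 17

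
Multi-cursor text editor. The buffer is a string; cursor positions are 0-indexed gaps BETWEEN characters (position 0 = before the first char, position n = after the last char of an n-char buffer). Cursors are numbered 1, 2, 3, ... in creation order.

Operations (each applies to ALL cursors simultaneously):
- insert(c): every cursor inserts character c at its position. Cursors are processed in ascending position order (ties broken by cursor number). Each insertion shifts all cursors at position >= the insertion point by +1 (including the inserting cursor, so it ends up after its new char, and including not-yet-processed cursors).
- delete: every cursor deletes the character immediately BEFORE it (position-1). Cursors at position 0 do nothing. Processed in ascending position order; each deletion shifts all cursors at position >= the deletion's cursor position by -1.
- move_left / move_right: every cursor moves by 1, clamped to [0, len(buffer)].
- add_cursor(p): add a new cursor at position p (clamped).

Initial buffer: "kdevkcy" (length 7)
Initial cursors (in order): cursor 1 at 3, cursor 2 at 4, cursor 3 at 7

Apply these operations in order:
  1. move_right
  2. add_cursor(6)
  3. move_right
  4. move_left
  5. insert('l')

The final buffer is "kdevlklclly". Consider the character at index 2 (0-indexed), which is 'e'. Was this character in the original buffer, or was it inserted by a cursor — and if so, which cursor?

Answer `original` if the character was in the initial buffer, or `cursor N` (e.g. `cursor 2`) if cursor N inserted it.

After op 1 (move_right): buffer="kdevkcy" (len 7), cursors c1@4 c2@5 c3@7, authorship .......
After op 2 (add_cursor(6)): buffer="kdevkcy" (len 7), cursors c1@4 c2@5 c4@6 c3@7, authorship .......
After op 3 (move_right): buffer="kdevkcy" (len 7), cursors c1@5 c2@6 c3@7 c4@7, authorship .......
After op 4 (move_left): buffer="kdevkcy" (len 7), cursors c1@4 c2@5 c3@6 c4@6, authorship .......
After op 5 (insert('l')): buffer="kdevlklclly" (len 11), cursors c1@5 c2@7 c3@10 c4@10, authorship ....1.2.34.
Authorship (.=original, N=cursor N): . . . . 1 . 2 . 3 4 .
Index 2: author = original

Answer: original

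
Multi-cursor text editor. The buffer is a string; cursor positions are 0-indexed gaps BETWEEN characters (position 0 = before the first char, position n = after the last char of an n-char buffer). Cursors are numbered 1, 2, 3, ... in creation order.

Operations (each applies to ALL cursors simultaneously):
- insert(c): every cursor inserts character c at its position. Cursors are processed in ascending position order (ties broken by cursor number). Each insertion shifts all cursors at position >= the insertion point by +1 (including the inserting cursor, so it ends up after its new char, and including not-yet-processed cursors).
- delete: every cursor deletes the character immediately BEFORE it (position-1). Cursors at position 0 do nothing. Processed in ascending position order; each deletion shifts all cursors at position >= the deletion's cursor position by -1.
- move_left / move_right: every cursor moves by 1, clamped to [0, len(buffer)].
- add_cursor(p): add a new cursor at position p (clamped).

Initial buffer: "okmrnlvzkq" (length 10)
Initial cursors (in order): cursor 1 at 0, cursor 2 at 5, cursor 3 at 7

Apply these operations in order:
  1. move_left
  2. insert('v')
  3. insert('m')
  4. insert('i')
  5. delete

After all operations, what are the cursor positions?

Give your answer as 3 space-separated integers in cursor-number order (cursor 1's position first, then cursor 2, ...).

Answer: 2 8 12

Derivation:
After op 1 (move_left): buffer="okmrnlvzkq" (len 10), cursors c1@0 c2@4 c3@6, authorship ..........
After op 2 (insert('v')): buffer="vokmrvnlvvzkq" (len 13), cursors c1@1 c2@6 c3@9, authorship 1....2..3....
After op 3 (insert('m')): buffer="vmokmrvmnlvmvzkq" (len 16), cursors c1@2 c2@8 c3@12, authorship 11....22..33....
After op 4 (insert('i')): buffer="vmiokmrvminlvmivzkq" (len 19), cursors c1@3 c2@10 c3@15, authorship 111....222..333....
After op 5 (delete): buffer="vmokmrvmnlvmvzkq" (len 16), cursors c1@2 c2@8 c3@12, authorship 11....22..33....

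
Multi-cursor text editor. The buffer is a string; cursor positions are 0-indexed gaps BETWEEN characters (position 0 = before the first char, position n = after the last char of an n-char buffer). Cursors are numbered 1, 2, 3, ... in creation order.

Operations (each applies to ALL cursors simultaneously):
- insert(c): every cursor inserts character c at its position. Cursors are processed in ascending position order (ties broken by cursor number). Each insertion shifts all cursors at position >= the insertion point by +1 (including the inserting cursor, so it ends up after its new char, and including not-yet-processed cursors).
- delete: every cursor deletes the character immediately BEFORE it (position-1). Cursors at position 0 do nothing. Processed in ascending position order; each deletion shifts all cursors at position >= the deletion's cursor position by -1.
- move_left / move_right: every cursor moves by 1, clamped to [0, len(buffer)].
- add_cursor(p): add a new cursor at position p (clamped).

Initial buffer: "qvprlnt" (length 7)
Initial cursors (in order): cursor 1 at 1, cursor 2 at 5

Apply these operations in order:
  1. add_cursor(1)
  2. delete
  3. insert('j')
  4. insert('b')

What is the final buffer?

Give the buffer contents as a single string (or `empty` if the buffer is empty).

After op 1 (add_cursor(1)): buffer="qvprlnt" (len 7), cursors c1@1 c3@1 c2@5, authorship .......
After op 2 (delete): buffer="vprnt" (len 5), cursors c1@0 c3@0 c2@3, authorship .....
After op 3 (insert('j')): buffer="jjvprjnt" (len 8), cursors c1@2 c3@2 c2@6, authorship 13...2..
After op 4 (insert('b')): buffer="jjbbvprjbnt" (len 11), cursors c1@4 c3@4 c2@9, authorship 1313...22..

Answer: jjbbvprjbnt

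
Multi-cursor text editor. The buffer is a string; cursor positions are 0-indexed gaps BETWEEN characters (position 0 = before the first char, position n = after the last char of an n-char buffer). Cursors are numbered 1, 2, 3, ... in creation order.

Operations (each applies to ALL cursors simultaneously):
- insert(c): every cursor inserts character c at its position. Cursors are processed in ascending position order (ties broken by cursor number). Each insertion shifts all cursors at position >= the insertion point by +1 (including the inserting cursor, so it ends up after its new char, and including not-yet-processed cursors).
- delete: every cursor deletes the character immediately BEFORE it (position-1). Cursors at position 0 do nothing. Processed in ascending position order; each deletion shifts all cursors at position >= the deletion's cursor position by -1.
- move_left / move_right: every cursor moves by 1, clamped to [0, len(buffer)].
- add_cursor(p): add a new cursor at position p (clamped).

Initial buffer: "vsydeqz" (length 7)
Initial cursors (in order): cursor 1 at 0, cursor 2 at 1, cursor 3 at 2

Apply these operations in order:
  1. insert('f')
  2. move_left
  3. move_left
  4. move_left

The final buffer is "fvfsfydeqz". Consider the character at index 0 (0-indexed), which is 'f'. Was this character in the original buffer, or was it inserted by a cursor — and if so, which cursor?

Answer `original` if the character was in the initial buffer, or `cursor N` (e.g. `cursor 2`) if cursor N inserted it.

After op 1 (insert('f')): buffer="fvfsfydeqz" (len 10), cursors c1@1 c2@3 c3@5, authorship 1.2.3.....
After op 2 (move_left): buffer="fvfsfydeqz" (len 10), cursors c1@0 c2@2 c3@4, authorship 1.2.3.....
After op 3 (move_left): buffer="fvfsfydeqz" (len 10), cursors c1@0 c2@1 c3@3, authorship 1.2.3.....
After op 4 (move_left): buffer="fvfsfydeqz" (len 10), cursors c1@0 c2@0 c3@2, authorship 1.2.3.....
Authorship (.=original, N=cursor N): 1 . 2 . 3 . . . . .
Index 0: author = 1

Answer: cursor 1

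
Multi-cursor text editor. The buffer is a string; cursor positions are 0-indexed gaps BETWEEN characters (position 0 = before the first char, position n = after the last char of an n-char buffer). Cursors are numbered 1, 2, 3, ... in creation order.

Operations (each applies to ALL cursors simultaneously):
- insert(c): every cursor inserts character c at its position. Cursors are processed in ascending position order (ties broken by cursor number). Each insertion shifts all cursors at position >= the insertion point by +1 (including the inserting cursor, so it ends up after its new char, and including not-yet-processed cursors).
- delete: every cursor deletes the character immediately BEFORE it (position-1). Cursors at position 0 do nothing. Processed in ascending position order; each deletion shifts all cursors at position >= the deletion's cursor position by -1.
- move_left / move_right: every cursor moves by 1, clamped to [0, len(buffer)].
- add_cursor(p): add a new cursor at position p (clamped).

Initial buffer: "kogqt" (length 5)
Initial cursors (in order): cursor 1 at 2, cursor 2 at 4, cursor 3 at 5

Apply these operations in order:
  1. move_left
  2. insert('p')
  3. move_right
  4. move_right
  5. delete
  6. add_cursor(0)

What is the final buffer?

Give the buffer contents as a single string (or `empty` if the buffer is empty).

Answer: kpopq

Derivation:
After op 1 (move_left): buffer="kogqt" (len 5), cursors c1@1 c2@3 c3@4, authorship .....
After op 2 (insert('p')): buffer="kpogpqpt" (len 8), cursors c1@2 c2@5 c3@7, authorship .1..2.3.
After op 3 (move_right): buffer="kpogpqpt" (len 8), cursors c1@3 c2@6 c3@8, authorship .1..2.3.
After op 4 (move_right): buffer="kpogpqpt" (len 8), cursors c1@4 c2@7 c3@8, authorship .1..2.3.
After op 5 (delete): buffer="kpopq" (len 5), cursors c1@3 c2@5 c3@5, authorship .1.2.
After op 6 (add_cursor(0)): buffer="kpopq" (len 5), cursors c4@0 c1@3 c2@5 c3@5, authorship .1.2.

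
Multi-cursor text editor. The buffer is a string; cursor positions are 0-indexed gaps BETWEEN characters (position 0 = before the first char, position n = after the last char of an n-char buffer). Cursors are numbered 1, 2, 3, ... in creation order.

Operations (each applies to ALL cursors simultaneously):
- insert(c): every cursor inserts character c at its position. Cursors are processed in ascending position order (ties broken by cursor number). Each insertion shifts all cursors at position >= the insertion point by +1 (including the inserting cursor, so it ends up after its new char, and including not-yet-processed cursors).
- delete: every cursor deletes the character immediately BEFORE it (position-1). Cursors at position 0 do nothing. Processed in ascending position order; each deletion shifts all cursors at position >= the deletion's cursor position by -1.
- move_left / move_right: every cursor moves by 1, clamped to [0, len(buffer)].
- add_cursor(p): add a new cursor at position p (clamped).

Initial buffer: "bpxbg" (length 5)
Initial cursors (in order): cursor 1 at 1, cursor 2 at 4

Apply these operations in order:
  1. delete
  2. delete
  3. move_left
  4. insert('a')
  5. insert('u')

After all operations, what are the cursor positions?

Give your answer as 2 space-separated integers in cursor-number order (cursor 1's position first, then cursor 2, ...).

After op 1 (delete): buffer="pxg" (len 3), cursors c1@0 c2@2, authorship ...
After op 2 (delete): buffer="pg" (len 2), cursors c1@0 c2@1, authorship ..
After op 3 (move_left): buffer="pg" (len 2), cursors c1@0 c2@0, authorship ..
After op 4 (insert('a')): buffer="aapg" (len 4), cursors c1@2 c2@2, authorship 12..
After op 5 (insert('u')): buffer="aauupg" (len 6), cursors c1@4 c2@4, authorship 1212..

Answer: 4 4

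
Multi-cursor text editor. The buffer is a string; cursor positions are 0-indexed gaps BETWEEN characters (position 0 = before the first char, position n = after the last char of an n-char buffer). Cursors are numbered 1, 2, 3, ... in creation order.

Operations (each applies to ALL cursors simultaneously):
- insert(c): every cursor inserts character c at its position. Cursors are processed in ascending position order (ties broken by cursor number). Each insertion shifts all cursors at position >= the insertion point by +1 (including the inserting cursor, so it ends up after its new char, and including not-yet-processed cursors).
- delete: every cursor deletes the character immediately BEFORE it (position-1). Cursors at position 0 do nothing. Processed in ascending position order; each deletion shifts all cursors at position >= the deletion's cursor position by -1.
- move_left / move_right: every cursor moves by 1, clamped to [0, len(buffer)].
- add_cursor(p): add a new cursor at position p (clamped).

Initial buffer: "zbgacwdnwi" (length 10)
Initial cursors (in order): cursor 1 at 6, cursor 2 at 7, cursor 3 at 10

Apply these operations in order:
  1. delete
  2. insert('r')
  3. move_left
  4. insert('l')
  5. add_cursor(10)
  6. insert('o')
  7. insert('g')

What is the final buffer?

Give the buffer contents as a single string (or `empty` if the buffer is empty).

After op 1 (delete): buffer="zbgacnw" (len 7), cursors c1@5 c2@5 c3@7, authorship .......
After op 2 (insert('r')): buffer="zbgacrrnwr" (len 10), cursors c1@7 c2@7 c3@10, authorship .....12..3
After op 3 (move_left): buffer="zbgacrrnwr" (len 10), cursors c1@6 c2@6 c3@9, authorship .....12..3
After op 4 (insert('l')): buffer="zbgacrllrnwlr" (len 13), cursors c1@8 c2@8 c3@12, authorship .....1122..33
After op 5 (add_cursor(10)): buffer="zbgacrllrnwlr" (len 13), cursors c1@8 c2@8 c4@10 c3@12, authorship .....1122..33
After op 6 (insert('o')): buffer="zbgacrlloornowlor" (len 17), cursors c1@10 c2@10 c4@13 c3@16, authorship .....112122.4.333
After op 7 (insert('g')): buffer="zbgacrllooggrnogwlogr" (len 21), cursors c1@12 c2@12 c4@16 c3@20, authorship .....11212122.44.3333

Answer: zbgacrllooggrnogwlogr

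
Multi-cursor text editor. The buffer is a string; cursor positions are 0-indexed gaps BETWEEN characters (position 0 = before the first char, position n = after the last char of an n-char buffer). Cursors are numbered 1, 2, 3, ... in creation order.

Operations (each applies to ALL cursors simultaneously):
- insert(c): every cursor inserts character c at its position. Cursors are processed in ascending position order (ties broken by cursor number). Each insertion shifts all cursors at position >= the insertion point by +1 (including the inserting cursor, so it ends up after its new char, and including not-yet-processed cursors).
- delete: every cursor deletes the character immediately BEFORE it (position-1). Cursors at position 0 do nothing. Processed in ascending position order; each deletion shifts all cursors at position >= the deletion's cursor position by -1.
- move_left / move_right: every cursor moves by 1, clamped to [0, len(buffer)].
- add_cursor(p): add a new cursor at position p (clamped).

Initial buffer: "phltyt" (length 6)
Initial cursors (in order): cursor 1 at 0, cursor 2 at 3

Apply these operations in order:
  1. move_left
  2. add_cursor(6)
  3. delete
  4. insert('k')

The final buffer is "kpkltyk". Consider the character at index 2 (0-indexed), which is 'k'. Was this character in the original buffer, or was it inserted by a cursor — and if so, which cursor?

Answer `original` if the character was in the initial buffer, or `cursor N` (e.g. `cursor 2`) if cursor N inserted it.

After op 1 (move_left): buffer="phltyt" (len 6), cursors c1@0 c2@2, authorship ......
After op 2 (add_cursor(6)): buffer="phltyt" (len 6), cursors c1@0 c2@2 c3@6, authorship ......
After op 3 (delete): buffer="plty" (len 4), cursors c1@0 c2@1 c3@4, authorship ....
After op 4 (insert('k')): buffer="kpkltyk" (len 7), cursors c1@1 c2@3 c3@7, authorship 1.2...3
Authorship (.=original, N=cursor N): 1 . 2 . . . 3
Index 2: author = 2

Answer: cursor 2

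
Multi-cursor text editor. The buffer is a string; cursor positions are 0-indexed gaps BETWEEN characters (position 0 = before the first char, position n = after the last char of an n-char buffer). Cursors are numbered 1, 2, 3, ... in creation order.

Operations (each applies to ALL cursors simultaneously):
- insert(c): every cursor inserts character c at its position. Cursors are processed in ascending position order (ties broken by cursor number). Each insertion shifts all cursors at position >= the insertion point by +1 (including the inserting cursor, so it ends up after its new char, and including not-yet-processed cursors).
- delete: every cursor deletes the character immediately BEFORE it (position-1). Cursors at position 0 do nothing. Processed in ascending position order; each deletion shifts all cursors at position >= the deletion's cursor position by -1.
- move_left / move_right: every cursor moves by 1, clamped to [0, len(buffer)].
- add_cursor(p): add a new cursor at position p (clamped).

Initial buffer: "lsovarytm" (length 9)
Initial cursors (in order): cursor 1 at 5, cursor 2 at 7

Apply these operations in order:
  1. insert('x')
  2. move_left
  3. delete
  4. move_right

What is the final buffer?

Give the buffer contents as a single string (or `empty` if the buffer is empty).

Answer: lsovxrxtm

Derivation:
After op 1 (insert('x')): buffer="lsovaxryxtm" (len 11), cursors c1@6 c2@9, authorship .....1..2..
After op 2 (move_left): buffer="lsovaxryxtm" (len 11), cursors c1@5 c2@8, authorship .....1..2..
After op 3 (delete): buffer="lsovxrxtm" (len 9), cursors c1@4 c2@6, authorship ....1.2..
After op 4 (move_right): buffer="lsovxrxtm" (len 9), cursors c1@5 c2@7, authorship ....1.2..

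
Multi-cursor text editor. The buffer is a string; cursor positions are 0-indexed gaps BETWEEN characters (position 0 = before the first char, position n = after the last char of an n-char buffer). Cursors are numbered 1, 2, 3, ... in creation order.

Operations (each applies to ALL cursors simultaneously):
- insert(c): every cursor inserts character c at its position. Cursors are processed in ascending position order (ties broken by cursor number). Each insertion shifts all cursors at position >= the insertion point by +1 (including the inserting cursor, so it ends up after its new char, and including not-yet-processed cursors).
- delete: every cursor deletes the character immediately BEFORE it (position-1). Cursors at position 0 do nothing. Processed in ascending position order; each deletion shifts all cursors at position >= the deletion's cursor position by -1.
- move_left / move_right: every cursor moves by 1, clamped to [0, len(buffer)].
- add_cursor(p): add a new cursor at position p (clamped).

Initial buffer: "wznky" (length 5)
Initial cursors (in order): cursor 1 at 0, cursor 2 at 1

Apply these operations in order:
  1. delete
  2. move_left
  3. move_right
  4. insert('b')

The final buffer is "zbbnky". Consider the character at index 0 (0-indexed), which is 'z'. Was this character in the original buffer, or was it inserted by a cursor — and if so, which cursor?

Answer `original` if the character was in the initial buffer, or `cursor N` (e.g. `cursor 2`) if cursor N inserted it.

Answer: original

Derivation:
After op 1 (delete): buffer="znky" (len 4), cursors c1@0 c2@0, authorship ....
After op 2 (move_left): buffer="znky" (len 4), cursors c1@0 c2@0, authorship ....
After op 3 (move_right): buffer="znky" (len 4), cursors c1@1 c2@1, authorship ....
After op 4 (insert('b')): buffer="zbbnky" (len 6), cursors c1@3 c2@3, authorship .12...
Authorship (.=original, N=cursor N): . 1 2 . . .
Index 0: author = original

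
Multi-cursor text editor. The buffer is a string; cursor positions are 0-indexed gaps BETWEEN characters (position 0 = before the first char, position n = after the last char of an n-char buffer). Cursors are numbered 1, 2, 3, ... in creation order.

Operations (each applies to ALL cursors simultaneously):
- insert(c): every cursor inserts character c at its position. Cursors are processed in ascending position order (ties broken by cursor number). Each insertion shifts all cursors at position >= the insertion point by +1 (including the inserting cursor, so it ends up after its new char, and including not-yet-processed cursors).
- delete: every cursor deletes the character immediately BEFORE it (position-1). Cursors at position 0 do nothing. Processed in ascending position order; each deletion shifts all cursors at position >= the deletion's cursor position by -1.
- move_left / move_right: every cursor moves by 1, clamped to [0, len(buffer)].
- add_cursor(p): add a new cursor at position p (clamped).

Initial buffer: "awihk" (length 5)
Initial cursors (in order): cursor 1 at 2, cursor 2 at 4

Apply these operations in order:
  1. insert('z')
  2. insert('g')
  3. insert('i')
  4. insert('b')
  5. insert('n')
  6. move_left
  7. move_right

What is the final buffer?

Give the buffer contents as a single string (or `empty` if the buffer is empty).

Answer: awzgibnihzgibnk

Derivation:
After op 1 (insert('z')): buffer="awzihzk" (len 7), cursors c1@3 c2@6, authorship ..1..2.
After op 2 (insert('g')): buffer="awzgihzgk" (len 9), cursors c1@4 c2@8, authorship ..11..22.
After op 3 (insert('i')): buffer="awzgiihzgik" (len 11), cursors c1@5 c2@10, authorship ..111..222.
After op 4 (insert('b')): buffer="awzgibihzgibk" (len 13), cursors c1@6 c2@12, authorship ..1111..2222.
After op 5 (insert('n')): buffer="awzgibnihzgibnk" (len 15), cursors c1@7 c2@14, authorship ..11111..22222.
After op 6 (move_left): buffer="awzgibnihzgibnk" (len 15), cursors c1@6 c2@13, authorship ..11111..22222.
After op 7 (move_right): buffer="awzgibnihzgibnk" (len 15), cursors c1@7 c2@14, authorship ..11111..22222.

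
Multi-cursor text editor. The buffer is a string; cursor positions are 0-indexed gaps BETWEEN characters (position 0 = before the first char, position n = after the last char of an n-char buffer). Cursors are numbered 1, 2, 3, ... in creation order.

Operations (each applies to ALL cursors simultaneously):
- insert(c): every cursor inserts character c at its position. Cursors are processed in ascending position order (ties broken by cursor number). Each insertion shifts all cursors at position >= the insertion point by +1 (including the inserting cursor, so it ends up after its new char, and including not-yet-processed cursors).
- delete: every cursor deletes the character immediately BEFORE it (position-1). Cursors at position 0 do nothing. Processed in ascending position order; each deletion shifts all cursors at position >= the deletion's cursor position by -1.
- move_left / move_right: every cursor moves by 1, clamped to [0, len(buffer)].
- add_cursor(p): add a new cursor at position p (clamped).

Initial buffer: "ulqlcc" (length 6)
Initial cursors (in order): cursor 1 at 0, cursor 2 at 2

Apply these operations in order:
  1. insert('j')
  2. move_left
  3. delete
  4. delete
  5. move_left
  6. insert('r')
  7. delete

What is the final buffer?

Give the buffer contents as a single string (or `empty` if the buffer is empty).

After op 1 (insert('j')): buffer="juljqlcc" (len 8), cursors c1@1 c2@4, authorship 1..2....
After op 2 (move_left): buffer="juljqlcc" (len 8), cursors c1@0 c2@3, authorship 1..2....
After op 3 (delete): buffer="jujqlcc" (len 7), cursors c1@0 c2@2, authorship 1.2....
After op 4 (delete): buffer="jjqlcc" (len 6), cursors c1@0 c2@1, authorship 12....
After op 5 (move_left): buffer="jjqlcc" (len 6), cursors c1@0 c2@0, authorship 12....
After op 6 (insert('r')): buffer="rrjjqlcc" (len 8), cursors c1@2 c2@2, authorship 1212....
After op 7 (delete): buffer="jjqlcc" (len 6), cursors c1@0 c2@0, authorship 12....

Answer: jjqlcc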